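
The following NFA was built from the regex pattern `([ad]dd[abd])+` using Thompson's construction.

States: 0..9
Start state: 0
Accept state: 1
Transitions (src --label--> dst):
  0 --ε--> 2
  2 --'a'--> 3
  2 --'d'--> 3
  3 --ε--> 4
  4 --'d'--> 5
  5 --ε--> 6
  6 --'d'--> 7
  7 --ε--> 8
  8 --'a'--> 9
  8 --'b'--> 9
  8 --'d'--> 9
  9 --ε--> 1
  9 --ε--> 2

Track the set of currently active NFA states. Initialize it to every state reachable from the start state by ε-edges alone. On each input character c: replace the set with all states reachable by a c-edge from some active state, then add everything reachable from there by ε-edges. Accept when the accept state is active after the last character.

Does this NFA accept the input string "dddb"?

S₀ = ε-closure({0}) = {0,2}
'd' @ 1: {3,4}
'd' @ 2: {5,6}
'd' @ 3: {7,8}
'b' @ 4: {1,2,9}  [accepting]
after full input: {1,2,9}  (accept=1 in)

Answer: ACCEPT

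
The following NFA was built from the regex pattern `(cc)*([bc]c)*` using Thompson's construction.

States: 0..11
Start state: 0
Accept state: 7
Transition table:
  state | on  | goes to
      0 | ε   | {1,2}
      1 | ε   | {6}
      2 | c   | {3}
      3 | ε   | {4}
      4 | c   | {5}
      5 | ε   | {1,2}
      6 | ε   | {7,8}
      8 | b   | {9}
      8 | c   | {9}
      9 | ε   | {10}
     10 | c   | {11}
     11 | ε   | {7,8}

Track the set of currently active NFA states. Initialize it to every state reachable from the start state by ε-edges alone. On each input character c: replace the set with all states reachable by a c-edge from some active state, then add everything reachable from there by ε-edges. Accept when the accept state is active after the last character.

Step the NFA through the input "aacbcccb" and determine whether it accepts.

start: ε-closure({0}) = {0,1,2,6,7,8}
'a' @ 1: {}  — state set empty
rest 'acbcccb' ignored (set empty)
final: {}; accept 7 not in set

Answer: REJECT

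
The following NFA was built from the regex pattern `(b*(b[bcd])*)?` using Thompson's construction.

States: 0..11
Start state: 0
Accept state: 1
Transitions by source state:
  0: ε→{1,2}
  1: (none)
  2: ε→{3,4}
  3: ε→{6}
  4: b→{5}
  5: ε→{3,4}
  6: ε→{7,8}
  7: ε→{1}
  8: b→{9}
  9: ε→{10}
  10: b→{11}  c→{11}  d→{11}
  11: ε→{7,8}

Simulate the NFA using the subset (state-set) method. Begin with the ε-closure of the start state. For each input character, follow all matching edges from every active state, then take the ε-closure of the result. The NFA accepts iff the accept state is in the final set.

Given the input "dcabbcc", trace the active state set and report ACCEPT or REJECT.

initial (ε-close {0}): {0,1,2,3,4,6,7,8}
'd' @ 1: {}  — dead — no transitions
rest 'cabbcc' ignored (set empty)
final: {}; accept 1 not in set

Answer: REJECT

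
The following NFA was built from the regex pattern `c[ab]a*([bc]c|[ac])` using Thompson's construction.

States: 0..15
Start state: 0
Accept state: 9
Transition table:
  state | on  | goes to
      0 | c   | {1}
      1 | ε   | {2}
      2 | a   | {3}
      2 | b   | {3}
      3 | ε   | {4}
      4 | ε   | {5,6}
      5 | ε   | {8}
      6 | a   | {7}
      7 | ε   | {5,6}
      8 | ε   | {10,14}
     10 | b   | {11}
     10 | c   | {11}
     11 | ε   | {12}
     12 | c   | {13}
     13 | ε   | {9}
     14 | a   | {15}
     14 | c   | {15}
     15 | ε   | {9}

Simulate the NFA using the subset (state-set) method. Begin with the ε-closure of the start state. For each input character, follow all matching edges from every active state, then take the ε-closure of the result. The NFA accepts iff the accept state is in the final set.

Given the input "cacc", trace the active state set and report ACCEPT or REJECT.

S₀ = ε-closure({0}) = {0}
'c' @ 1: {1,2}
'a' @ 2: {3,4,5,6,8,10,14}
'c' @ 3: {9,11,12,15}  (accept∈set)
'c' @ 4: {9,13}  (accept∈set)
final: {9,13}; accept 9 in set

Answer: ACCEPT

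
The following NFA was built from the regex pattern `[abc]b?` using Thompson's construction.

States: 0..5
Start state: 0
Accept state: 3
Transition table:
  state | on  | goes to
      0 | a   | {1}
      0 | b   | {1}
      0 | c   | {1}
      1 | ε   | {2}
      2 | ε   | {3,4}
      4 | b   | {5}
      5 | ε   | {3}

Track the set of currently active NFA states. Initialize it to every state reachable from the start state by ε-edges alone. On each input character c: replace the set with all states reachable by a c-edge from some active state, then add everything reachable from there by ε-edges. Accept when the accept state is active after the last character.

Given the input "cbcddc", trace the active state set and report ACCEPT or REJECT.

start: ε-closure({0}) = {0}
'c' @ 1: {1,2,3,4}  (accept∈set)
'b' @ 2: {3,5}  (accept∈set)
'c' @ 3: {}  — state set empty
rest 'ddc' ignored (set empty)
end set {} — state 3 not in

Answer: REJECT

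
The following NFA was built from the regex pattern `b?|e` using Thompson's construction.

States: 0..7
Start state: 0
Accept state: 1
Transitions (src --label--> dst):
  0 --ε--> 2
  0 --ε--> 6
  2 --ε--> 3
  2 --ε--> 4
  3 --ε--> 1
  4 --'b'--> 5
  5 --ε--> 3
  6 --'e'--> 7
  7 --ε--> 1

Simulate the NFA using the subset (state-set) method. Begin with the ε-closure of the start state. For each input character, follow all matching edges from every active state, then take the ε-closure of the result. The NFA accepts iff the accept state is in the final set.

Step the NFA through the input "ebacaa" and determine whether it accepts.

Answer: REJECT

Steps:
S₀ = ε-closure({0}) = {0,1,2,3,4,6}
'e' @ 1: {1,7}  [accepting]
'b' @ 2: {}  — no active states
rest 'acaa' ignored (set empty)
final: {}; accept 1 not in set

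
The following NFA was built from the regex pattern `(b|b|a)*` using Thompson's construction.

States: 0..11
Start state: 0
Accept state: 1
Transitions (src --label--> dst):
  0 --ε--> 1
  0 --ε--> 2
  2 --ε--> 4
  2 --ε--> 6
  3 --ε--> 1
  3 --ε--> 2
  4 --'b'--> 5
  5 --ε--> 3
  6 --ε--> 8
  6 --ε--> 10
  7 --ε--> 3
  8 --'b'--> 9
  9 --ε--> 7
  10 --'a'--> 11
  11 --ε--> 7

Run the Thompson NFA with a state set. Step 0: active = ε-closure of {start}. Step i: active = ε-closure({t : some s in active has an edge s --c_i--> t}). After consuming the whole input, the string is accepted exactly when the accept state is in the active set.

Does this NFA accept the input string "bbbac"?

S₀ = ε-closure({0}) = {0,1,2,4,6,8,10}
'b' @ 1: {1,2,3,4,5,6,7,8,9,10}  ✓accept
'b' @ 2: {1,2,3,4,5,6,7,8,9,10}  ✓accept
'b' @ 3: {1,2,3,4,5,6,7,8,9,10}  ✓accept
'a' @ 4: {1,2,3,4,6,7,8,10,11}  ✓accept
'c' @ 5: {}  — no active states
after full input: {}  (accept=1 not in)

Answer: REJECT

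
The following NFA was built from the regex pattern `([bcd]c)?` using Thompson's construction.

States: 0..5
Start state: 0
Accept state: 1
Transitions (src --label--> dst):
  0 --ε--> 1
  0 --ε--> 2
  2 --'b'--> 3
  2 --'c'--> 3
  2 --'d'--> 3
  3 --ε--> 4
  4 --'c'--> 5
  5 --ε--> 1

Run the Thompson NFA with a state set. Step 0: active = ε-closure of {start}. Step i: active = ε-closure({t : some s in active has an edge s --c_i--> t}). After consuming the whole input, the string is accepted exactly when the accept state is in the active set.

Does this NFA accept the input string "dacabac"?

S₀ = ε-closure({0}) = {0,1,2}
'd' @ 1: {3,4}
'a' @ 2: {}  — dead — no transitions
rest 'cabac' ignored (set empty)
after full input: {}  (accept=1 not in)

Answer: REJECT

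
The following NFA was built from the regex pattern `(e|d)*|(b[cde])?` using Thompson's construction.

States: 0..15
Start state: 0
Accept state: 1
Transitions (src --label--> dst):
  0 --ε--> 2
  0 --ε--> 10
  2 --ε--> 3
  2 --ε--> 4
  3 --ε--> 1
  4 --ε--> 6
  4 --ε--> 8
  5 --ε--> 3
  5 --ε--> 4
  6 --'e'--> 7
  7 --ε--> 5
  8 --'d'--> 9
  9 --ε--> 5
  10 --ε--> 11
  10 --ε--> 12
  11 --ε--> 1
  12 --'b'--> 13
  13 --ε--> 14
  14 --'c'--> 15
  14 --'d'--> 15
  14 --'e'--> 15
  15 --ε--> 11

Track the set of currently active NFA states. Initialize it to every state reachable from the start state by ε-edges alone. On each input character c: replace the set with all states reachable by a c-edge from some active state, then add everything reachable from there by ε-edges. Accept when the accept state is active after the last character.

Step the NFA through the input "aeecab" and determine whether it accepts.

Answer: REJECT

Steps:
start: ε-closure({0}) = {0,1,2,3,4,6,8,10,11,12}
'a' @ 1: {}  — state set empty
rest 'eecab' ignored (set empty)
final: {}; accept 1 not in set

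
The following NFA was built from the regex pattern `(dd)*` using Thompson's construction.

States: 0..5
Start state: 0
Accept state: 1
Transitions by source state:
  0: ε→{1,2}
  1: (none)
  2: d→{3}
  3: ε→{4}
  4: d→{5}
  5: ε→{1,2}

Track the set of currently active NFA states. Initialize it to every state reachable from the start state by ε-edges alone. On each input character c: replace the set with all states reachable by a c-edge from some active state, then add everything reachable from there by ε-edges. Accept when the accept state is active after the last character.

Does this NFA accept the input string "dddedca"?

Answer: REJECT

Trace:
initial (ε-close {0}): {0,1,2}
'd' @ 1: {3,4}
'd' @ 2: {1,2,5}  [accepting]
'd' @ 3: {3,4}
'e' @ 4: {}  — dead — no transitions
rest 'dca' ignored (set empty)
end set {} — state 1 not in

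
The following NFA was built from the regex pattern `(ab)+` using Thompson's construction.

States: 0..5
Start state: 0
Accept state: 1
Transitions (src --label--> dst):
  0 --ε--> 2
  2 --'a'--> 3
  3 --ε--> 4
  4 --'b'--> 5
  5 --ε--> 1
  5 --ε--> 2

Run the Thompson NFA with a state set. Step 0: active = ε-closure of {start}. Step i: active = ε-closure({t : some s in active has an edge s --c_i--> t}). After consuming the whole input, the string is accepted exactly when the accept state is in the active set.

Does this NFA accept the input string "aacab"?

Answer: REJECT

Derivation:
S₀ = ε-closure({0}) = {0,2}
'a' @ 1: {3,4}
'a' @ 2: {}  — state set empty
rest 'cab' ignored (set empty)
final: {}; accept 1 not in set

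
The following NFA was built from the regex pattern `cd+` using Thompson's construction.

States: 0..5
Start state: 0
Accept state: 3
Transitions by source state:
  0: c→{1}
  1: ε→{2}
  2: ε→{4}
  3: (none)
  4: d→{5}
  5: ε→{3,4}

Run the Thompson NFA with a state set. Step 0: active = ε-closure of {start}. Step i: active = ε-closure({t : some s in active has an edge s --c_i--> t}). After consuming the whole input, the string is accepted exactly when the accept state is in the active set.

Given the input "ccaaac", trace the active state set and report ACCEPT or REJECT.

start: ε-closure({0}) = {0}
'c' @ 1: {1,2,4}
'c' @ 2: {}  — state set empty
rest 'aaac' ignored (set empty)
end set {} — state 3 not in

Answer: REJECT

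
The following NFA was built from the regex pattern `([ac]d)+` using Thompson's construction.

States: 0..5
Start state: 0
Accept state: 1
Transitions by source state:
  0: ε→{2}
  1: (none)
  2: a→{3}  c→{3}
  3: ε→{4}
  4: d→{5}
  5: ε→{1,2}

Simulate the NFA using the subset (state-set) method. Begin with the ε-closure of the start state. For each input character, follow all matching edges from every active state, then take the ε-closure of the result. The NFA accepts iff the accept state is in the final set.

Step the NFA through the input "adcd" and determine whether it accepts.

S₀ = ε-closure({0}) = {0,2}
'a' @ 1: {3,4}
'd' @ 2: {1,2,5}  (accept∈set)
'c' @ 3: {3,4}
'd' @ 4: {1,2,5}  (accept∈set)
after full input: {1,2,5}  (accept=1 in)

Answer: ACCEPT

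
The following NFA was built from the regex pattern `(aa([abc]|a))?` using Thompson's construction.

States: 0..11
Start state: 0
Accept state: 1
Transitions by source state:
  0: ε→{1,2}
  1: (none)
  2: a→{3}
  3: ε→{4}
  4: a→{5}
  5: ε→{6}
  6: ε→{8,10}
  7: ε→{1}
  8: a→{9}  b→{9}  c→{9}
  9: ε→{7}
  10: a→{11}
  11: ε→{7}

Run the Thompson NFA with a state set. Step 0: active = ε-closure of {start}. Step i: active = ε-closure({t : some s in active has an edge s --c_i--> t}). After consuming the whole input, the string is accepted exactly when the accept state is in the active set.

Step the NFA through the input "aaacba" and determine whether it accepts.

S₀ = ε-closure({0}) = {0,1,2}
'a' @ 1: {3,4}
'a' @ 2: {5,6,8,10}
'a' @ 3: {1,7,9,11}  [accepting]
'c' @ 4: {}  — no active states
rest 'ba' ignored (set empty)
end set {} — state 1 not in

Answer: REJECT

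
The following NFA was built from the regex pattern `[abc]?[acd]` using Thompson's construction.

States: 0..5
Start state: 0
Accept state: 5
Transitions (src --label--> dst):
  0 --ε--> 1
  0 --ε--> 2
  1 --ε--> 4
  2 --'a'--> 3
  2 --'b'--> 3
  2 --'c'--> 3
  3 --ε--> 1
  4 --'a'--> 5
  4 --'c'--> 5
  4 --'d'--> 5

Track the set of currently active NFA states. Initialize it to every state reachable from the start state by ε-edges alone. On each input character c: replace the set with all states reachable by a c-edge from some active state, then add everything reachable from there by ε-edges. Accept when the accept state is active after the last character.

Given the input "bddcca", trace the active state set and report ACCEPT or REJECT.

Answer: REJECT

Trace:
S₀ = ε-closure({0}) = {0,1,2,4}
'b' @ 1: {1,3,4}
'd' @ 2: {5}  ✓accept
'd' @ 3: {}  — dead — no transitions
rest 'cca' ignored (set empty)
final: {}; accept 5 not in set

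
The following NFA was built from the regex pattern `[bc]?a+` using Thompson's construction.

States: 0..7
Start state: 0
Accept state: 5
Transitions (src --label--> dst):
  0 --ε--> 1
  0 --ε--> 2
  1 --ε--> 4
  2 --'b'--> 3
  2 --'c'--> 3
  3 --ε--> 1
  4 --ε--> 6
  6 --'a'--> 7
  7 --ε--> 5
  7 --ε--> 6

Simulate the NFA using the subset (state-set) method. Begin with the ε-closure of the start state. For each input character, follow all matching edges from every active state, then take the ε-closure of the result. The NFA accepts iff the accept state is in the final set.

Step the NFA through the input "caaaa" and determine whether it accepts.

S₀ = ε-closure({0}) = {0,1,2,4,6}
'c' @ 1: {1,3,4,6}
'a' @ 2: {5,6,7}  ✓accept
'a' @ 3: {5,6,7}  ✓accept
'a' @ 4: {5,6,7}  ✓accept
'a' @ 5: {5,6,7}  ✓accept
end set {5,6,7} — state 5 in

Answer: ACCEPT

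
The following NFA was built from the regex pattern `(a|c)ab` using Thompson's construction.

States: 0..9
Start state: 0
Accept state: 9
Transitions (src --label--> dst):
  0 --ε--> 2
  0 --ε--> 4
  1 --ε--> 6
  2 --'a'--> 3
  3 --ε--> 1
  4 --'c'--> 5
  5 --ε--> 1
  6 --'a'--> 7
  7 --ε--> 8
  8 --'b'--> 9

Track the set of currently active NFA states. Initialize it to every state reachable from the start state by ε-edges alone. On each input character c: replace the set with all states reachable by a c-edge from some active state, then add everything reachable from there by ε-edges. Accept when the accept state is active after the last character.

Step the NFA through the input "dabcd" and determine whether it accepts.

Answer: REJECT

Trace:
initial (ε-close {0}): {0,2,4}
'd' @ 1: {}  — state set empty
rest 'abcd' ignored (set empty)
after full input: {}  (accept=9 not in)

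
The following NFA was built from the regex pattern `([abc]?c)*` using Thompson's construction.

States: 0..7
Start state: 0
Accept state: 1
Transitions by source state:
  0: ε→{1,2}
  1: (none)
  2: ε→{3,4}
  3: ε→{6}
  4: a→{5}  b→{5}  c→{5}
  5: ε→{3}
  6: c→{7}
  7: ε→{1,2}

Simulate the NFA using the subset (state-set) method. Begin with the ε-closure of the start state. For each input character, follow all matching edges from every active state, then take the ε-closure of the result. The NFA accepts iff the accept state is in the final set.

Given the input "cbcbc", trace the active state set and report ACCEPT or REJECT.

initial (ε-close {0}): {0,1,2,3,4,6}
'c' @ 1: {1,2,3,4,5,6,7}  ✓accept
'b' @ 2: {3,5,6}
'c' @ 3: {1,2,3,4,6,7}  ✓accept
'b' @ 4: {3,5,6}
'c' @ 5: {1,2,3,4,6,7}  ✓accept
after full input: {1,2,3,4,6,7}  (accept=1 in)

Answer: ACCEPT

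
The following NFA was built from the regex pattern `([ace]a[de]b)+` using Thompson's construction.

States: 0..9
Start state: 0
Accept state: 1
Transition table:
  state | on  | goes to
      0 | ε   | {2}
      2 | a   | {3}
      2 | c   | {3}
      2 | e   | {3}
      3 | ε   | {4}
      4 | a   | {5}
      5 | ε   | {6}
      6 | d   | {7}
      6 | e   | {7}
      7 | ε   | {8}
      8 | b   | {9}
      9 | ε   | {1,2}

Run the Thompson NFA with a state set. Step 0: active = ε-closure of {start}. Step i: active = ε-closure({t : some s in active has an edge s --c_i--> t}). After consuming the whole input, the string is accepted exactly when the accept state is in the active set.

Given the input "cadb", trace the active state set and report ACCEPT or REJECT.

Answer: ACCEPT

Derivation:
initial (ε-close {0}): {0,2}
'c' @ 1: {3,4}
'a' @ 2: {5,6}
'd' @ 3: {7,8}
'b' @ 4: {1,2,9}  (accept∈set)
final: {1,2,9}; accept 1 in set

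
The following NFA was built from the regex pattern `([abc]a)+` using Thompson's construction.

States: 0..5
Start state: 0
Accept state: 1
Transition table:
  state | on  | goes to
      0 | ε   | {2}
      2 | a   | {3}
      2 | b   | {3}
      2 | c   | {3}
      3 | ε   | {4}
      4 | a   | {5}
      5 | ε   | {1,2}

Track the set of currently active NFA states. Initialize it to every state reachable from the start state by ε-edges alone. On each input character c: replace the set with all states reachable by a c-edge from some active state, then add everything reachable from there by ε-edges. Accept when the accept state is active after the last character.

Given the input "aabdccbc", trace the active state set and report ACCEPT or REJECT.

start: ε-closure({0}) = {0,2}
'a' @ 1: {3,4}
'a' @ 2: {1,2,5}  [accepting]
'b' @ 3: {3,4}
'd' @ 4: {}  — no active states
rest 'ccbc' ignored (set empty)
final: {}; accept 1 not in set

Answer: REJECT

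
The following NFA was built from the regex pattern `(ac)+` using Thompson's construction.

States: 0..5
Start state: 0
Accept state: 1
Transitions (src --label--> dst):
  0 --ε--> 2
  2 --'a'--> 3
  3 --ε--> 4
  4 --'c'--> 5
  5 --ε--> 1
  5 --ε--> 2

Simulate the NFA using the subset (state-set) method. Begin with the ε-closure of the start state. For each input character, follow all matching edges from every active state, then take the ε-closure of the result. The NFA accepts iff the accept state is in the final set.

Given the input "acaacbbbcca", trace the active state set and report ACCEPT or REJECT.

S₀ = ε-closure({0}) = {0,2}
'a' @ 1: {3,4}
'c' @ 2: {1,2,5}  ✓accept
'a' @ 3: {3,4}
'a' @ 4: {}  — no active states
rest 'cbbbcca' ignored (set empty)
end set {} — state 1 not in

Answer: REJECT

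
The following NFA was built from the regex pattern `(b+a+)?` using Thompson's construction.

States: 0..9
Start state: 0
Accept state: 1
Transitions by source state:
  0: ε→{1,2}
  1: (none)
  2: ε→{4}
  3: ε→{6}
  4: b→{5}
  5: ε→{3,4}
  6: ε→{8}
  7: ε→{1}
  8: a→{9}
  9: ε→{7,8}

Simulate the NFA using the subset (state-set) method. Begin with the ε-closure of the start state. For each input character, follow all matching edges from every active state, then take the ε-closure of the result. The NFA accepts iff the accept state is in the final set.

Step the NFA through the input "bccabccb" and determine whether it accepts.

S₀ = ε-closure({0}) = {0,1,2,4}
'b' @ 1: {3,4,5,6,8}
'c' @ 2: {}  — dead — no transitions
rest 'cabccb' ignored (set empty)
end set {} — state 1 not in

Answer: REJECT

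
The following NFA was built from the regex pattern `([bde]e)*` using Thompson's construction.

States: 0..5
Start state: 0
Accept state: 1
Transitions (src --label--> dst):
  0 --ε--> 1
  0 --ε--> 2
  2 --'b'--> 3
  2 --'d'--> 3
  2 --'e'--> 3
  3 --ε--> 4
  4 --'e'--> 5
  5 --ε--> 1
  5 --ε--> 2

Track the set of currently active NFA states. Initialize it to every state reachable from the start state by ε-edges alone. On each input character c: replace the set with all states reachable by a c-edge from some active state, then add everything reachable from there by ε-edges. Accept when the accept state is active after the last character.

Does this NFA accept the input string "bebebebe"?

Answer: ACCEPT

Derivation:
S₀ = ε-closure({0}) = {0,1,2}
'b' @ 1: {3,4}
'e' @ 2: {1,2,5}  ✓accept
'b' @ 3: {3,4}
'e' @ 4: {1,2,5}  ✓accept
'b' @ 5: {3,4}
'e' @ 6: {1,2,5}  ✓accept
'b' @ 7: {3,4}
'e' @ 8: {1,2,5}  ✓accept
final: {1,2,5}; accept 1 in set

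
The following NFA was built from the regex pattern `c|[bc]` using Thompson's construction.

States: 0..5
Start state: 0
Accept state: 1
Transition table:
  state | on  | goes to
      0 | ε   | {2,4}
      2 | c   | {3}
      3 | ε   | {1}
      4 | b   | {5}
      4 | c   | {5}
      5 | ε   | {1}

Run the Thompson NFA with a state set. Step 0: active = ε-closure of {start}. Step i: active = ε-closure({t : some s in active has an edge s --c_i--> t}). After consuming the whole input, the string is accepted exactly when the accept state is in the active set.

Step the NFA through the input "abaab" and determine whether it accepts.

initial (ε-close {0}): {0,2,4}
'a' @ 1: {}  — dead — no transitions
rest 'baab' ignored (set empty)
end set {} — state 1 not in

Answer: REJECT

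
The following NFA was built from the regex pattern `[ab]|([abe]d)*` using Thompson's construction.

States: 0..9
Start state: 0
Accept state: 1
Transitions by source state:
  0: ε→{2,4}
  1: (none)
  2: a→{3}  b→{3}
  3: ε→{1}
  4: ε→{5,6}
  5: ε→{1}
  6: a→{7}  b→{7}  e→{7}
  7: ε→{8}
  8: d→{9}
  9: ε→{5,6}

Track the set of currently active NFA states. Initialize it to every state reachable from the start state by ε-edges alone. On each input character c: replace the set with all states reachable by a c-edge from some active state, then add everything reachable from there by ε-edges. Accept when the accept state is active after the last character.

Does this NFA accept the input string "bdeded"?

initial (ε-close {0}): {0,1,2,4,5,6}
'b' @ 1: {1,3,7,8}  [accepting]
'd' @ 2: {1,5,6,9}  [accepting]
'e' @ 3: {7,8}
'd' @ 4: {1,5,6,9}  [accepting]
'e' @ 5: {7,8}
'd' @ 6: {1,5,6,9}  [accepting]
after full input: {1,5,6,9}  (accept=1 in)

Answer: ACCEPT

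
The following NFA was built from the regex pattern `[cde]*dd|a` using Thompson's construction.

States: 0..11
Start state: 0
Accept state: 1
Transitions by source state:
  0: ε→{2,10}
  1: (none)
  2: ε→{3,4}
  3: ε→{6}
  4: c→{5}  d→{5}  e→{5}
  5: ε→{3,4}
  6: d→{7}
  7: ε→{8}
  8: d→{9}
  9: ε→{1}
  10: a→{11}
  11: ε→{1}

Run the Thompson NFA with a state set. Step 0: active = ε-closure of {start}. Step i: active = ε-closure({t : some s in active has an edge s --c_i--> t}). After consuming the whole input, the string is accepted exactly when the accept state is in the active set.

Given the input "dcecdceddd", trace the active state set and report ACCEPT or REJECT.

Answer: ACCEPT

Steps:
initial (ε-close {0}): {0,2,3,4,6,10}
'd' @ 1: {3,4,5,6,7,8}
'c' @ 2: {3,4,5,6}
'e' @ 3: {3,4,5,6}
'c' @ 4: {3,4,5,6}
'd' @ 5: {3,4,5,6,7,8}
'c' @ 6: {3,4,5,6}
'e' @ 7: {3,4,5,6}
'd' @ 8: {3,4,5,6,7,8}
'd' @ 9: {1,3,4,5,6,7,8,9}  (accept∈set)
'd' @ 10: {1,3,4,5,6,7,8,9}  (accept∈set)
end set {1,3,4,5,6,7,8,9} — state 1 in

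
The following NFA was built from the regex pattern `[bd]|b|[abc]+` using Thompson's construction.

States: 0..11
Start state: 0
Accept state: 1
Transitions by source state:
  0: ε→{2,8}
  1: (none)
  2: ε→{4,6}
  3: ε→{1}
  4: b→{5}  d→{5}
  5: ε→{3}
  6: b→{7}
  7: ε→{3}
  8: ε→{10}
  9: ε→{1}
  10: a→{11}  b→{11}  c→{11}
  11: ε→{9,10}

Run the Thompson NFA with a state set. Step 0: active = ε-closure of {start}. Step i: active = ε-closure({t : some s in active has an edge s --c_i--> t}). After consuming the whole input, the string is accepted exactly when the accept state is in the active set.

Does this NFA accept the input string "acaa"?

Answer: ACCEPT

Steps:
start: ε-closure({0}) = {0,2,4,6,8,10}
'a' @ 1: {1,9,10,11}  (accept∈set)
'c' @ 2: {1,9,10,11}  (accept∈set)
'a' @ 3: {1,9,10,11}  (accept∈set)
'a' @ 4: {1,9,10,11}  (accept∈set)
end set {1,9,10,11} — state 1 in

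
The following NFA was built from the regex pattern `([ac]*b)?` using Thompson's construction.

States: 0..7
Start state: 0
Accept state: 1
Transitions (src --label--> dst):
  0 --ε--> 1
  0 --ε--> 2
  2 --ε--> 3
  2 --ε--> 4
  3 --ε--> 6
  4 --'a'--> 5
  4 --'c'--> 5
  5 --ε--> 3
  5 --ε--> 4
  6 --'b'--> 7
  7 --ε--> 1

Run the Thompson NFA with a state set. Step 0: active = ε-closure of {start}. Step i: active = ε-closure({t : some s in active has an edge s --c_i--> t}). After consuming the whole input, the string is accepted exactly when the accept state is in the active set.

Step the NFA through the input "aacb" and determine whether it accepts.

Answer: ACCEPT

Derivation:
start: ε-closure({0}) = {0,1,2,3,4,6}
'a' @ 1: {3,4,5,6}
'a' @ 2: {3,4,5,6}
'c' @ 3: {3,4,5,6}
'b' @ 4: {1,7}  [accepting]
end set {1,7} — state 1 in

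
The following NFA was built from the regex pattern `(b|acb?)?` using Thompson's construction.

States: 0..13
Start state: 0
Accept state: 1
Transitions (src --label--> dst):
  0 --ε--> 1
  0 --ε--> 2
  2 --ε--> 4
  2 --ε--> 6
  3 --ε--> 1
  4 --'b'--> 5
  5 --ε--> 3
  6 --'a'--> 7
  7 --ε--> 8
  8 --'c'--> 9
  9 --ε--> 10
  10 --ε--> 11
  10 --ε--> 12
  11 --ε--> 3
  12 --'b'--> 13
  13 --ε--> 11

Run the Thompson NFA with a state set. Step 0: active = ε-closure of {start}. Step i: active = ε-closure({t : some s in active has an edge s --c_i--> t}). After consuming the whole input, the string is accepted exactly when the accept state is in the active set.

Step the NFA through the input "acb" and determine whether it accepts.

initial (ε-close {0}): {0,1,2,4,6}
'a' @ 1: {7,8}
'c' @ 2: {1,3,9,10,11,12}  [accepting]
'b' @ 3: {1,3,11,13}  [accepting]
final: {1,3,11,13}; accept 1 in set

Answer: ACCEPT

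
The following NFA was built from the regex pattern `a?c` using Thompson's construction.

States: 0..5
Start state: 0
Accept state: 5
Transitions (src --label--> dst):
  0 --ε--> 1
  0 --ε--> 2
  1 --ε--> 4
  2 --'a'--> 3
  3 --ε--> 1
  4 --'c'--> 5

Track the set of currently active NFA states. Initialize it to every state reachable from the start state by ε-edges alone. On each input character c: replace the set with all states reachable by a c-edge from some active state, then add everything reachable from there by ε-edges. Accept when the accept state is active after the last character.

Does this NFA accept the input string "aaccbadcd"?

Answer: REJECT

Trace:
initial (ε-close {0}): {0,1,2,4}
'a' @ 1: {1,3,4}
'a' @ 2: {}  — state set empty
rest 'ccbadcd' ignored (set empty)
final: {}; accept 5 not in set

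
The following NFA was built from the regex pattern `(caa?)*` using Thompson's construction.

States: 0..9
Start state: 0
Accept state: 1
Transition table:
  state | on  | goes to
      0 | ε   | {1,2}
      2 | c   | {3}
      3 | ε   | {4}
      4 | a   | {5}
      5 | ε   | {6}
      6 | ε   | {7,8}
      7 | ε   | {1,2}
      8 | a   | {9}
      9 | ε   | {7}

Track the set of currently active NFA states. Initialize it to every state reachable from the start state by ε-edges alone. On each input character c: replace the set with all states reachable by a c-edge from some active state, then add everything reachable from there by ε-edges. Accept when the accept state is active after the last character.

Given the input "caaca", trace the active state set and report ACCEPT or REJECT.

Answer: ACCEPT

Steps:
S₀ = ε-closure({0}) = {0,1,2}
'c' @ 1: {3,4}
'a' @ 2: {1,2,5,6,7,8}  (accept∈set)
'a' @ 3: {1,2,7,9}  (accept∈set)
'c' @ 4: {3,4}
'a' @ 5: {1,2,5,6,7,8}  (accept∈set)
after full input: {1,2,5,6,7,8}  (accept=1 in)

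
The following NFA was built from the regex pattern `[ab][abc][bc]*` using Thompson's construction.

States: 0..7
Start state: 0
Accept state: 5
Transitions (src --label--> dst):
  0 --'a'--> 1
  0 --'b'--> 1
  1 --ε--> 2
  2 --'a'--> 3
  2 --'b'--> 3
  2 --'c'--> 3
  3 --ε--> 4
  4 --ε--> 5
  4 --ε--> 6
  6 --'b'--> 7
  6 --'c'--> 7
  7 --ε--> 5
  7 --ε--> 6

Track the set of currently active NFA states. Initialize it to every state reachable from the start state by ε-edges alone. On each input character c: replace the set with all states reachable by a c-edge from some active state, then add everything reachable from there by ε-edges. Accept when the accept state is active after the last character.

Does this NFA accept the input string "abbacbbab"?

initial (ε-close {0}): {0}
'a' @ 1: {1,2}
'b' @ 2: {3,4,5,6}  (accept∈set)
'b' @ 3: {5,6,7}  (accept∈set)
'a' @ 4: {}  — state set empty
rest 'cbbab' ignored (set empty)
final: {}; accept 5 not in set

Answer: REJECT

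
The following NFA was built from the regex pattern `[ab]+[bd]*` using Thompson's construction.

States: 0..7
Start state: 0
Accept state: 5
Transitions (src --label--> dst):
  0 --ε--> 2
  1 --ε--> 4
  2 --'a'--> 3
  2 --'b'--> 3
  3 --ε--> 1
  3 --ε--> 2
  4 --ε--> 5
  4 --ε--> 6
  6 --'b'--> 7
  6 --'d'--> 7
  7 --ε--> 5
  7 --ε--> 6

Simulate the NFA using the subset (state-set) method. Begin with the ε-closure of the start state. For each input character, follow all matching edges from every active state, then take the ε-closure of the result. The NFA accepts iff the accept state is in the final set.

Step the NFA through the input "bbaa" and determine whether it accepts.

initial (ε-close {0}): {0,2}
'b' @ 1: {1,2,3,4,5,6}  [accepting]
'b' @ 2: {1,2,3,4,5,6,7}  [accepting]
'a' @ 3: {1,2,3,4,5,6}  [accepting]
'a' @ 4: {1,2,3,4,5,6}  [accepting]
end set {1,2,3,4,5,6} — state 5 in

Answer: ACCEPT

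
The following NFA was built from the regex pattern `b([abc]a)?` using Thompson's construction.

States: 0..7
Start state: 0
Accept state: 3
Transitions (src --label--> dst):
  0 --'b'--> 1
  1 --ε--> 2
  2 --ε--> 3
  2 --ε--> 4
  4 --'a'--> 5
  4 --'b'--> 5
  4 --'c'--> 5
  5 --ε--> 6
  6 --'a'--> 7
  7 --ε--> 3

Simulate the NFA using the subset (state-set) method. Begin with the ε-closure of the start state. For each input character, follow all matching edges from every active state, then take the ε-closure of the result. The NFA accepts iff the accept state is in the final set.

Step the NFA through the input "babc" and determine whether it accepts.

Answer: REJECT

Derivation:
S₀ = ε-closure({0}) = {0}
'b' @ 1: {1,2,3,4}  [accepting]
'a' @ 2: {5,6}
'b' @ 3: {}  — dead — no transitions
rest 'c' ignored (set empty)
end set {} — state 3 not in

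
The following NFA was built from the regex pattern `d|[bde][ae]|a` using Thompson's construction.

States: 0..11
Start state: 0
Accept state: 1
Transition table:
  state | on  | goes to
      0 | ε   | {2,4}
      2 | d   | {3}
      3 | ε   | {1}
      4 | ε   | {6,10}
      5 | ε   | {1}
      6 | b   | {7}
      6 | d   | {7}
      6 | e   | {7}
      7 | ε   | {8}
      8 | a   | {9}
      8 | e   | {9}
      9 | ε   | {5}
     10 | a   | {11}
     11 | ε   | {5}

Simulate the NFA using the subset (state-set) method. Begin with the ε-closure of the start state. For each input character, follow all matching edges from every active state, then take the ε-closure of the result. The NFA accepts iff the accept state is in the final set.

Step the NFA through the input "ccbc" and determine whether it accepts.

Answer: REJECT

Steps:
initial (ε-close {0}): {0,2,4,6,10}
'c' @ 1: {}  — no active states
rest 'cbc' ignored (set empty)
end set {} — state 1 not in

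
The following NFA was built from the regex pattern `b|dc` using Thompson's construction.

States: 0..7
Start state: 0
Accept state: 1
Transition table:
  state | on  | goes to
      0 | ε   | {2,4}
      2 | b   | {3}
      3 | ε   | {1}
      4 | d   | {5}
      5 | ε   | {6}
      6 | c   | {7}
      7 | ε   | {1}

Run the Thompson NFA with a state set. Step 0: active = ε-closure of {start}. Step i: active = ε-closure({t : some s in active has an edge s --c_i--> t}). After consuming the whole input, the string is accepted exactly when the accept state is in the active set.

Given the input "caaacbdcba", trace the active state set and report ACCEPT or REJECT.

Answer: REJECT

Steps:
start: ε-closure({0}) = {0,2,4}
'c' @ 1: {}  — no active states
rest 'aaacbdcba' ignored (set empty)
after full input: {}  (accept=1 not in)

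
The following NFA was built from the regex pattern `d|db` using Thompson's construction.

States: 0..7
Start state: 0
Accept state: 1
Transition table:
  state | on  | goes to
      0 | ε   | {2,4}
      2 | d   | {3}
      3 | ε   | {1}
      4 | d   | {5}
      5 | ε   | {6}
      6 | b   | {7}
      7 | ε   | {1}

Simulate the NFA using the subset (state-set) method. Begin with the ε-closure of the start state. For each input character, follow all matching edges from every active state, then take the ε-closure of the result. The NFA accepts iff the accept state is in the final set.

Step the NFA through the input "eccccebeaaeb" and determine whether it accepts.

Answer: REJECT

Trace:
S₀ = ε-closure({0}) = {0,2,4}
'e' @ 1: {}  — state set empty
rest 'ccccebeaaeb' ignored (set empty)
after full input: {}  (accept=1 not in)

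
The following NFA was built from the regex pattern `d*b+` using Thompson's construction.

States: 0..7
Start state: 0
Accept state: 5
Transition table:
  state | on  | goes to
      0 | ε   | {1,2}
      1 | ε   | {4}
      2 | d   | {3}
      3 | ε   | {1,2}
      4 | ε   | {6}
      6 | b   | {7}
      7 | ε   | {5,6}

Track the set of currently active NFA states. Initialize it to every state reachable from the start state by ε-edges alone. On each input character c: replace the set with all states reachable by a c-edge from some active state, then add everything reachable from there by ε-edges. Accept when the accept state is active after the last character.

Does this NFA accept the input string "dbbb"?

initial (ε-close {0}): {0,1,2,4,6}
'd' @ 1: {1,2,3,4,6}
'b' @ 2: {5,6,7}  ✓accept
'b' @ 3: {5,6,7}  ✓accept
'b' @ 4: {5,6,7}  ✓accept
end set {5,6,7} — state 5 in

Answer: ACCEPT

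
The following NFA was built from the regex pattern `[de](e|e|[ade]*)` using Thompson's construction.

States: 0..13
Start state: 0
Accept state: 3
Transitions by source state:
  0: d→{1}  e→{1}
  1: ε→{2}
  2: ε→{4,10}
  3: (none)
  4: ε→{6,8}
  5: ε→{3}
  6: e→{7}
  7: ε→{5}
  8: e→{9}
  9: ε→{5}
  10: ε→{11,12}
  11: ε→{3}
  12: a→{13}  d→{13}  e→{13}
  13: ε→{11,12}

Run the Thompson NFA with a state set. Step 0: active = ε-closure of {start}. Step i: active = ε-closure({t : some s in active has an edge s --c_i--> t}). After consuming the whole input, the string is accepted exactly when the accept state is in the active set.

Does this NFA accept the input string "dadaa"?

Answer: ACCEPT

Trace:
S₀ = ε-closure({0}) = {0}
'd' @ 1: {1,2,3,4,6,8,10,11,12}  ✓accept
'a' @ 2: {3,11,12,13}  ✓accept
'd' @ 3: {3,11,12,13}  ✓accept
'a' @ 4: {3,11,12,13}  ✓accept
'a' @ 5: {3,11,12,13}  ✓accept
end set {3,11,12,13} — state 3 in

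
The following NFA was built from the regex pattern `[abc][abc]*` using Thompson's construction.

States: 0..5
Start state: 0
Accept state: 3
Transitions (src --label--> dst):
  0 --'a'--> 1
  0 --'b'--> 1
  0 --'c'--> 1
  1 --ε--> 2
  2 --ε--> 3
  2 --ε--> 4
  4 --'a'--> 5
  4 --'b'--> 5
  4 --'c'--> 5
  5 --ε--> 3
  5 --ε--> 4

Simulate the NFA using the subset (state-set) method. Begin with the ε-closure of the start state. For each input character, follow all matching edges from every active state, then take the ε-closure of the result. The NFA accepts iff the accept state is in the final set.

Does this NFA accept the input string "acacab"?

start: ε-closure({0}) = {0}
'a' @ 1: {1,2,3,4}  (accept∈set)
'c' @ 2: {3,4,5}  (accept∈set)
'a' @ 3: {3,4,5}  (accept∈set)
'c' @ 4: {3,4,5}  (accept∈set)
'a' @ 5: {3,4,5}  (accept∈set)
'b' @ 6: {3,4,5}  (accept∈set)
end set {3,4,5} — state 3 in

Answer: ACCEPT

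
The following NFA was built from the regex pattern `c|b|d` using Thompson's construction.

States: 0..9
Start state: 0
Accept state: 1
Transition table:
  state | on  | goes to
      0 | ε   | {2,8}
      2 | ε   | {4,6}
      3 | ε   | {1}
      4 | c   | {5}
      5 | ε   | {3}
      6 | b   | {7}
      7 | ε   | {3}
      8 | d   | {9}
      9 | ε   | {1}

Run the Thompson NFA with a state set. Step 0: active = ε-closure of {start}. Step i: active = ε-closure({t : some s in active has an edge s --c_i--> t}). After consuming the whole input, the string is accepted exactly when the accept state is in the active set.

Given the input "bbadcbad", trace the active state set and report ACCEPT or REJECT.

Answer: REJECT

Steps:
initial (ε-close {0}): {0,2,4,6,8}
'b' @ 1: {1,3,7}  ✓accept
'b' @ 2: {}  — state set empty
rest 'adcbad' ignored (set empty)
after full input: {}  (accept=1 not in)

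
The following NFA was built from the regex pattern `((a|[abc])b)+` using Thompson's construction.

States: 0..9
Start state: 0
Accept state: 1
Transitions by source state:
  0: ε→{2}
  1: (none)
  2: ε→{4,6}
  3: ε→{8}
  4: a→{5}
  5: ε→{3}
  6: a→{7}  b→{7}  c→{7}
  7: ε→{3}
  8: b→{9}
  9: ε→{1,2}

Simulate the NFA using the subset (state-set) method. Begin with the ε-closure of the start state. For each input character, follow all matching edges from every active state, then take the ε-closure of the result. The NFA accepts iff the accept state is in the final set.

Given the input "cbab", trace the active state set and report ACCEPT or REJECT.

S₀ = ε-closure({0}) = {0,2,4,6}
'c' @ 1: {3,7,8}
'b' @ 2: {1,2,4,6,9}  ✓accept
'a' @ 3: {3,5,7,8}
'b' @ 4: {1,2,4,6,9}  ✓accept
final: {1,2,4,6,9}; accept 1 in set

Answer: ACCEPT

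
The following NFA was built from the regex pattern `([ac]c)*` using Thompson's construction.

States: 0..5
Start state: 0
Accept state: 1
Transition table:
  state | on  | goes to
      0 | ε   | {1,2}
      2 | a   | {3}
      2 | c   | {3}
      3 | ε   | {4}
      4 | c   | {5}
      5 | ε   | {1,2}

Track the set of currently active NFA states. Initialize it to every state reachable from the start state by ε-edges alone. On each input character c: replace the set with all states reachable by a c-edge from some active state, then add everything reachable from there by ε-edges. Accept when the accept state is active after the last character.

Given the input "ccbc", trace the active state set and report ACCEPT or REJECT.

initial (ε-close {0}): {0,1,2}
'c' @ 1: {3,4}
'c' @ 2: {1,2,5}  [accepting]
'b' @ 3: {}  — dead — no transitions
rest 'c' ignored (set empty)
end set {} — state 1 not in

Answer: REJECT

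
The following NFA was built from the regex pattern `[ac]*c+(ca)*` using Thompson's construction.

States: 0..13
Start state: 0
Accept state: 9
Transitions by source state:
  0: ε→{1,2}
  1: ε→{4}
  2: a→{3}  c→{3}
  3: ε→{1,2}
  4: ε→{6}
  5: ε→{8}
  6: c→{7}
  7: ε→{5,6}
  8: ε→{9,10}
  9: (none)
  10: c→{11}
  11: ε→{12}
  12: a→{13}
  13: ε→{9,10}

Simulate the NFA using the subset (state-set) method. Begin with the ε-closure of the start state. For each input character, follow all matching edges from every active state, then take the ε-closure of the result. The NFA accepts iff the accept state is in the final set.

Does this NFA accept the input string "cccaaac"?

Answer: ACCEPT

Trace:
start: ε-closure({0}) = {0,1,2,4,6}
'c' @ 1: {1,2,3,4,5,6,7,8,9,10}  (accept∈set)
'c' @ 2: {1,2,3,4,5,6,7,8,9,10,11,12}  (accept∈set)
'c' @ 3: {1,2,3,4,5,6,7,8,9,10,11,12}  (accept∈set)
'a' @ 4: {1,2,3,4,6,9,10,13}  (accept∈set)
'a' @ 5: {1,2,3,4,6}
'a' @ 6: {1,2,3,4,6}
'c' @ 7: {1,2,3,4,5,6,7,8,9,10}  (accept∈set)
end set {1,2,3,4,5,6,7,8,9,10} — state 9 in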